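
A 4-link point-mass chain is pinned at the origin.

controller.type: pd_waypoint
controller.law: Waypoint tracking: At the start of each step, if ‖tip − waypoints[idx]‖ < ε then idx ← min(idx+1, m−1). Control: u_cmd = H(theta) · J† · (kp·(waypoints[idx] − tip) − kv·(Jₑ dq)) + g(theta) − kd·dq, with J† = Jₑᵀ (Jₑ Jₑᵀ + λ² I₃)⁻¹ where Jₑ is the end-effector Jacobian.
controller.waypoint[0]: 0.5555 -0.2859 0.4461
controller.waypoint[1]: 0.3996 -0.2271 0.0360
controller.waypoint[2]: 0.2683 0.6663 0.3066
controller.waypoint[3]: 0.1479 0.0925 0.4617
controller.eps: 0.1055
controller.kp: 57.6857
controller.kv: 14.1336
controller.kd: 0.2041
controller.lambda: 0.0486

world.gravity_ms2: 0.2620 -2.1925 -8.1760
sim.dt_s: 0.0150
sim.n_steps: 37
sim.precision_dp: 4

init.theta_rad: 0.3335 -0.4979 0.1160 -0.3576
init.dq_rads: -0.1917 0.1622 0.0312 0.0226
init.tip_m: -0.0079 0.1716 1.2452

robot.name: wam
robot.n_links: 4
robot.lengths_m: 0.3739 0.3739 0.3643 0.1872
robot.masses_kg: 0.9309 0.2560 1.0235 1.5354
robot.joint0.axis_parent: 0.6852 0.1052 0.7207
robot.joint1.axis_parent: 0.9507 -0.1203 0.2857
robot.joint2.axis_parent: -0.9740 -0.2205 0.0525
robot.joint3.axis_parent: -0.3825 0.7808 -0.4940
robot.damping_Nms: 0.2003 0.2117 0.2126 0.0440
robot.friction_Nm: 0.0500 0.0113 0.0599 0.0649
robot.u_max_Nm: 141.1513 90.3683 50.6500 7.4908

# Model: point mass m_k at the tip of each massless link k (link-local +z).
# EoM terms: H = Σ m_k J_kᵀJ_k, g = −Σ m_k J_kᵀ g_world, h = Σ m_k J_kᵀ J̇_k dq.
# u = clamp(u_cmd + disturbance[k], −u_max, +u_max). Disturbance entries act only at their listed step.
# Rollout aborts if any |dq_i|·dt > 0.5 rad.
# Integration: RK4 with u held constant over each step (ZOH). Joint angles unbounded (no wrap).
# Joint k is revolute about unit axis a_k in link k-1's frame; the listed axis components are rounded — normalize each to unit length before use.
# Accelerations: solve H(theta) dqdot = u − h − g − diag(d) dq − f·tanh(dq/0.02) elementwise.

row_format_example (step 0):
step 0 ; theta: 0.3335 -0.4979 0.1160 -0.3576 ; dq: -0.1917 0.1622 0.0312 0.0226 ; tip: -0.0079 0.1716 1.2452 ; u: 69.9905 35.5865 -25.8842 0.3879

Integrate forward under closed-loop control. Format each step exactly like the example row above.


step 1 ; theta: 0.3698 -0.5347 0.1083 -0.3492 ; dq: 4.9593 -5.0070 -1.1243 1.2639 ; tip: -0.0049 0.1695 1.2416 ; u: 54.2270 29.1632 -20.3695 0.1657
step 2 ; theta: 0.4705 -0.6364 0.0813 -0.3144 ; dq: 8.3907 -8.5003 -2.6272 3.6050 ; tip: 0.0032 0.1626 1.2311 ; u: 40.3674 23.9612 -16.0428 -0.1835
step 3 ; theta: 0.6103 -0.7783 0.0298 -0.2394 ; dq: 10.1707 -10.3337 -4.2572 6.5064 ; tip: 0.0149 0.1517 1.2148 ; u: 28.7634 19.6973 -12.8948 -0.3873
step 4 ; theta: 0.7668 -0.9364 -0.0423 -0.1223 ; dq: 10.6490 -10.6482 -5.2564 9.0769 ; tip: 0.0286 0.1376 1.1938 ; u: 18.9750 15.9386 -10.6142 -0.3483
step 5 ; theta: 0.9243 -1.0912 -0.1229 0.0275 ; dq: 10.3530 -9.9569 -5.3916 10.8039 ; tip: 0.0435 0.1207 1.1690 ; u: 10.4409 12.3466 -8.6881 -0.1632
step 6 ; theta: 1.0746 -1.2320 -0.2010 0.1965 ; dq: 9.7147 -8.8420 -4.9747 11.6541 ; tip: 0.0590 0.1014 1.1414 ; u: 3.0387 8.8792 -6.7814 -0.0020
step 7 ; theta: 1.2144 -1.3555 -0.2711 0.3730 ; dq: 8.9647 -7.6760 -4.3847 11.8270 ; tip: 0.0749 0.0802 1.1119 ; u: -3.1046 5.6574 -4.8267 0.0161
step 8 ; theta: 1.3428 -1.4624 -0.3326 0.5486 ; dq: 8.1992 -6.6211 -3.8457 11.5492 ; tip: 0.0912 0.0577 1.0812 ; u: -7.9245 2.7944 -2.8923 -0.1388
step 9 ; theta: 1.4600 -1.5546 -0.3870 0.7177 ; dq: 7.4544 -5.7215 -3.4439 10.9964 ; tip: 0.1080 0.0344 1.0501 ; u: -11.4941 0.3522 -1.0683 -0.4355
step 10 ; theta: 1.5664 -1.6346 -0.4366 0.8773 ; dq: 6.7433 -4.9701 -3.1900 10.2874 ; tip: 0.1252 0.0109 1.0191 ; u: -13.9723 -1.6476 0.5779 -0.8189
step 11 ; theta: 1.6624 -1.7042 -0.4832 1.0256 ; dq: 6.0705 -4.3406 -3.0603 9.4997 ; tip: 0.1427 -0.0124 0.9886 ; u: -15.5436 -3.2097 2.0087 -1.2347
step 12 ; theta: 1.7486 -1.7652 -0.5287 1.1619 ; dq: 5.4372 -3.8025 -3.0181 8.6859 ; tip: 0.1605 -0.0349 0.9590 ; u: -16.3878 -4.3607 3.2128 -1.6408
step 13 ; theta: 1.8257 -1.8185 -0.5739 1.2860 ; dq: 4.8438 -3.3275 -3.0248 7.8842 ; tip: 0.1784 -0.0564 0.9303 ; u: -16.6702 -5.1474 4.1994 -2.0101
step 14 ; theta: 1.8942 -1.8651 -0.6193 1.3984 ; dq: 4.2905 -2.8932 -3.0462 7.1224 ; tip: 0.1965 -0.0766 0.9027 ; u: -16.5413 -5.6351 4.9931 -2.3283
step 15 ; theta: 1.9547 -1.9054 -0.6650 1.4999 ; dq: 3.7780 -2.4849 -3.0578 6.4185 ; tip: 0.2145 -0.0953 0.8762 ; u: -16.1349 -5.8998 5.6275 -2.5906
step 16 ; theta: 2.0078 -1.9397 -0.7107 1.5913 ; dq: 3.3075 -2.0953 -3.0453 5.7805 ; tip: 0.2323 -0.1126 0.8508 ; u: -15.5643 -6.0171 6.1374 -2.7977
step 17 ; theta: 2.0542 -1.9683 -0.7560 1.6736 ; dq: 2.8802 -1.7228 -3.0032 5.2086 ; tip: 0.2499 -0.1283 0.8265 ; u: -14.9179 -6.0522 6.5536 -2.9534
step 18 ; theta: 2.0946 -1.9915 -0.8004 1.7479 ; dq: 2.4974 -1.3688 -2.9313 4.6976 ; tip: 0.2671 -0.1426 0.8033 ; u: -14.2586 -6.0537 6.8992 -3.0627
step 19 ; theta: 2.1295 -2.0095 -0.8436 1.8149 ; dq: 2.1597 -1.0362 -2.8324 4.2406 ; tip: 0.2839 -0.1554 0.7812 ; u: -13.6268 -6.0534 7.1902 -3.1315
step 20 ; theta: 2.1598 -2.0227 -0.8851 1.8754 ; dq: 1.8673 -0.7281 -2.7102 3.8306 ; tip: 0.3002 -0.1670 0.7602 ; u: -13.0452 -6.0688 7.4367 -3.1657
step 21 ; theta: 2.1859 -2.0314 -0.9246 1.9301 ; dq: 1.6195 -0.4470 -2.5683 3.4617 ; tip: 0.3160 -0.1774 0.7402 ; u: -12.5251 -6.1075 7.6447 -3.1713
step 22 ; theta: 2.2087 -2.0362 -0.9618 1.9796 ; dq: 1.4150 -0.1947 -2.4097 3.1297 ; tip: 0.3312 -0.1868 0.7213 ; u: -12.0706 -6.1708 7.8185 -3.1542
step 23 ; theta: 2.2287 -2.0374 -0.9966 2.0243 ; dq: 1.2517 0.0274 -2.2380 2.8309 ; tip: 0.3457 -0.1952 0.7034 ; u: -11.6813 -6.2555 7.9615 -3.1197
step 24 ; theta: 2.2466 -2.0356 -1.0288 2.0648 ; dq: 1.1271 0.2176 -2.0573 2.5611 ; tip: 0.3597 -0.2027 0.6864 ; u: -11.3529 -6.3541 8.0761 -3.0723
step 25 ; theta: 2.2628 -2.0311 -1.0581 2.1014 ; dq: 1.0364 0.3786 -1.8677 2.3230 ; tip: 0.3730 -0.2095 0.6705 ; u: -11.0894 -6.4690 8.1683 -3.0174
step 26 ; theta: 2.2779 -2.0244 -1.0847 2.1347 ; dq: 0.9747 0.5115 -1.6728 2.1150 ; tip: 0.3857 -0.2156 0.6554 ; u: -10.8876 -6.5962 8.2413 -2.9582
step 27 ; theta: 2.2923 -2.0159 -1.1082 2.1651 ; dq: 0.9361 0.6178 -1.4763 1.9351 ; tip: 0.3978 -0.2210 0.6413 ; u: -10.7427 -6.7312 8.2977 -2.8973
step 28 ; theta: 2.3062 -2.0060 -1.1289 2.1930 ; dq: 0.9145 0.6998 -1.2820 1.7812 ; tip: 0.4094 -0.2258 0.6280 ; u: -10.6475 -6.8693 8.3389 -2.8367
step 29 ; theta: 2.3198 -1.9950 -1.1467 2.2188 ; dq: 0.9039 0.7599 -1.0937 1.6507 ; tip: 0.4203 -0.2302 0.6155 ; u: -10.5926 -7.0054 8.3652 -2.7776
step 30 ; theta: 2.3333 -1.9833 -1.1617 2.2427 ; dq: 0.8988 0.8009 -0.9149 1.5405 ; tip: 0.4307 -0.2341 0.6038 ; u: -10.5666 -7.1340 8.3760 -2.7210
step 31 ; theta: 2.3468 -1.9711 -1.1741 2.2651 ; dq: 0.8943 0.8255 -0.7488 1.4474 ; tip: 0.4405 -0.2375 0.5929 ; u: -10.5577 -7.2495 8.3701 -2.6670
step 32 ; theta: 2.3602 -1.9586 -1.1842 2.2863 ; dq: 0.8869 0.8363 -0.5975 1.3681 ; tip: 0.4499 -0.2405 0.5826 ; u: -10.5544 -7.3471 8.3464 -2.6160
step 33 ; theta: 2.3734 -1.9461 -1.1921 2.3063 ; dq: 0.8743 0.8357 -0.4626 1.2996 ; tip: 0.4587 -0.2432 0.5731 ; u: -10.5470 -7.4226 8.3046 -2.5679
step 34 ; theta: 2.3864 -1.9336 -1.1982 2.3253 ; dq: 0.8551 0.8257 -0.3445 1.2393 ; tip: 0.4669 -0.2456 0.5642 ; u: -10.5282 -7.4731 8.2445 -2.5227
step 35 ; theta: 2.3990 -1.9213 -1.2026 2.3435 ; dq: 0.8289 0.8084 -0.2431 1.1850 ; tip: 0.4747 -0.2477 0.5558 ; u: -10.4928 -7.4968 8.1670 -2.4803
step 36 ; theta: 2.4112 -1.9094 -1.2056 2.3609 ; dq: 0.7963 0.7853 -0.1578 1.1352 ; tip: 0.4820 -0.2496 0.5481 ; u: -10.4378 -7.4933 8.0736 -2.4408
step 37 ; theta: 2.4229 -1.8978 -1.2074 2.3776 ; dq: 0.7578 0.7578 -0.0872 1.0889 ; tip: 0.4888 -0.2512 0.5409


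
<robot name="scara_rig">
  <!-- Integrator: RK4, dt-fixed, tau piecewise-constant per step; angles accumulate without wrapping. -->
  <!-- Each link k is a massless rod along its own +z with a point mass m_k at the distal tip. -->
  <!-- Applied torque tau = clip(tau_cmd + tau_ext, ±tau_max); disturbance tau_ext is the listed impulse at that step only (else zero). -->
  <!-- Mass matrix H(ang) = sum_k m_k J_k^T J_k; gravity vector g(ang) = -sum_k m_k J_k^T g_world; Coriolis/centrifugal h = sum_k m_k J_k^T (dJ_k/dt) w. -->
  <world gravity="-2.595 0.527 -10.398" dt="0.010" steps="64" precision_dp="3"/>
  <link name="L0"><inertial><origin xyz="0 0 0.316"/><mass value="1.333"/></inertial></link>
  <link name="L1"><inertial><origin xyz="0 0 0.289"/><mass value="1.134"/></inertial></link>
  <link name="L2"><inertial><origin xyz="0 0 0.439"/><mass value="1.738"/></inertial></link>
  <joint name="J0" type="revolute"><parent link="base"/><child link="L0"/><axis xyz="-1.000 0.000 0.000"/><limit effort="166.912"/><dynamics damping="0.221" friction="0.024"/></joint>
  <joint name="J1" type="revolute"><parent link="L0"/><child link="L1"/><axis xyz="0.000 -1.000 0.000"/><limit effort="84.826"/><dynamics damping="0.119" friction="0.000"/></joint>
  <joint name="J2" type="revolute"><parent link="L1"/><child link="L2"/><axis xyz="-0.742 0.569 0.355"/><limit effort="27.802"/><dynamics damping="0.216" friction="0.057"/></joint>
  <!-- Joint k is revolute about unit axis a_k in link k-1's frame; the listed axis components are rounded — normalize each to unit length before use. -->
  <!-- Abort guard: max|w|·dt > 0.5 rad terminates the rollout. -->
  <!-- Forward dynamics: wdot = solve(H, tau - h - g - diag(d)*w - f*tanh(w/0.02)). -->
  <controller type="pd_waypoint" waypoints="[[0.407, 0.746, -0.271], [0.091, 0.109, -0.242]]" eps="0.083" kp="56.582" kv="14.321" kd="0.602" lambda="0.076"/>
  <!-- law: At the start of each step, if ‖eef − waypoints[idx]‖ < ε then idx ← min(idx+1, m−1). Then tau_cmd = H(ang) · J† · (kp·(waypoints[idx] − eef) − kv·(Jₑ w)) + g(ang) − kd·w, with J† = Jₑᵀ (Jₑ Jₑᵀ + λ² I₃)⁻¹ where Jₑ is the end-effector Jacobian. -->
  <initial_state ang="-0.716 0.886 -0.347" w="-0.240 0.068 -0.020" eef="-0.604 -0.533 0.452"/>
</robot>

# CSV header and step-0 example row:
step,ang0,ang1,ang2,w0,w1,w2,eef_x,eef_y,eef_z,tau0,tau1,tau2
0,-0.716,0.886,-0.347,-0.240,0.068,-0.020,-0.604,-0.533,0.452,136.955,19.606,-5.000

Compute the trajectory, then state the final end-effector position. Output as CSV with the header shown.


step,ang0,ang1,ang2,w0,w1,w2,eef_x,eef_y,eef_z,tau0,tau1,tau2
1,-0.706,0.880,-0.373,2.152,-1.197,-5.115,-0.604,-0.531,0.449,125.480,14.019,-1.430
2,-0.675,0.863,-0.444,4.058,-2.154,-8.994,-0.602,-0.524,0.445,111.031,9.423,-0.585
3,-0.627,0.838,-0.548,5.469,-2.849,-11.752,-0.598,-0.512,0.439,91.850,6.336,-1.457
4,-0.568,0.807,-0.675,6.374,-3.292,-13.424,-0.591,-0.494,0.432,70.535,4.422,-3.057
5,-0.502,0.773,-0.813,6.846,-3.530,-14.205,-0.580,-0.471,0.425,50.507,3.111,-4.573
6,-0.432,0.737,-0.957,7.004,-3.641,-14.389,-0.567,-0.444,0.417,33.428,2.041,-5.556
7,-0.363,0.701,-1.100,6.953,-3.693,-14.236,-0.553,-0.413,0.408,19.392,1.057,-5.883
8,-0.294,0.663,-1.241,6.764,-3.733,-13.920,-0.536,-0.380,0.399,7.807,0.108,-5.610
9,-0.228,0.626,-1.378,6.473,-3.785,-13.541,-0.519,-0.345,0.389,-2.060,-0.818,-4.864
10,-0.165,0.588,-1.511,6.098,-3.856,-13.151,-0.501,-0.308,0.378,-10.856,-1.706,-3.780
11,-0.106,0.549,-1.641,5.645,-3.943,-12.779,-0.484,-0.270,0.366,-19.035,-2.517,-2.485
12,-0.053,0.509,-1.767,5.113,-4.032,-12.437,-0.466,-0.232,0.353,-26.790,-3.178,-1.085
13,-0.004,0.468,-1.890,4.501,-4.101,-12.133,-0.448,-0.194,0.340,-33.999,-3.593,0.329
14,0.037,0.427,-2.010,3.810,-4.117,-11.868,-0.431,-0.157,0.325,-40.283,-3.676,1.680
15,0.071,0.386,-2.127,3.051,-4.038,-11.639,-0.413,-0.119,0.310,-45.184,-3.395,2.906
16,0.098,0.346,-2.242,2.244,-3.818,-11.436,-0.396,-0.083,0.295,-48.327,-2.777,3.958
17,0.116,0.310,-2.356,1.416,-3.414,-11.246,-0.378,-0.047,0.279,-49.332,-1.876,4.799
18,0.126,0.279,-2.467,0.604,-2.788,-11.048,-0.360,-0.012,0.263,-47.575,-0.751,5.409
19,0.128,0.255,-2.577,-0.142,-1.912,-10.814,-0.341,0.021,0.247,-42.272,0.488,5.787
20,0.124,0.242,-2.683,-0.755,-0.786,-10.505,-0.320,0.053,0.232,-33.147,1.617,5.967
21,0.114,0.240,-2.786,-1.165,0.552,-10.090,-0.298,0.084,0.219,-21.139,2.343,6.013
22,0.102,0.253,-2.884,-1.321,2.013,-9.557,-0.275,0.113,0.207,-8.275,2.462,6.005
23,0.089,0.281,-2.977,-1.215,3.481,-8.925,-0.251,0.141,0.196,3.299,1.974,5.999
24,0.079,0.322,-3.063,-0.880,4.846,-8.235,-0.226,0.167,0.188,12.179,1.056,6.008
25,0.072,0.377,-3.141,-0.376,6.032,-7.534,-0.201,0.191,0.181,17.894,-0.047,6.001
26,0.072,0.442,-3.213,0.231,7.007,-6.861,-0.176,0.213,0.175,20.624,-1.109,5.931
27,0.077,0.516,-3.279,0.884,7.774,-6.243,-0.153,0.235,0.171,20.867,-1.966,5.759
28,0.089,0.597,-3.338,1.538,8.356,-5.695,-0.131,0.255,0.166,19.192,-2.515,5.473
29,0.108,0.683,-3.393,2.162,8.790,-5.224,-0.111,0.275,0.162,16.141,-2.707,5.096
30,0.132,0.772,-3.443,2.734,9.113,-4.828,-0.093,0.293,0.157,12.176,-2.534,4.683
31,0.162,0.865,-3.490,3.239,9.368,-4.503,-0.078,0.312,0.151,7.673,-2.018,4.305
32,0.197,0.960,-3.533,3.665,9.591,-4.239,-0.064,0.330,0.144,2.924,-1.211,4.040
33,0.235,1.057,-3.575,4.006,9.818,-4.026,-0.053,0.347,0.136,-1.850,-0.189,3.963
34,0.276,1.156,-3.614,4.255,10.078,-3.848,-0.045,0.364,0.127,-6.484,0.934,4.135
35,0.320,1.259,-3.652,4.408,10.389,-3.691,-0.038,0.381,0.115,-10.848,2.005,4.596
36,0.364,1.365,-3.688,4.461,10.754,-3.538,-0.033,0.396,0.102,-14.823,2.828,5.366
37,0.408,1.474,-3.722,4.414,11.153,-3.372,-0.031,0.410,0.088,-18.285,3.189,6.432
38,0.452,1.588,-3.755,4.272,11.545,-3.183,-0.029,0.422,0.072,-21.106,2.935,7.751
39,0.494,1.705,-3.786,4.048,11.870,-2.963,-0.029,0.433,0.055,-23.183,2.068,9.247
40,0.533,1.824,-3.814,3.762,12.070,-2.713,-0.030,0.441,0.037,-24.488,0.781,10.814
41,0.569,1.945,-3.840,3.443,12.105,-2.439,-0.031,0.447,0.020,-25.093,-0.615,12.327
42,0.601,2.066,-3.863,3.119,11.968,-2.149,-0.032,0.450,0.002,-25.138,-1.829,13.669
43,0.631,2.184,-3.883,2.819,11.679,-1.850,-0.032,0.452,-0.015,-24.786,-2.685,14.747
44,0.658,2.299,-3.900,2.558,11.277,-1.547,-0.031,0.452,-0.031,-24.174,-3.127,15.510
45,0.682,2.409,-3.914,2.349,10.804,-1.242,-0.028,0.451,-0.047,-23.405,-3.187,15.947
46,0.705,2.515,-3.924,2.197,10.302,-0.934,-0.025,0.449,-0.061,-22.549,-2.937,16.078
47,0.727,2.615,-3.932,2.099,9.802,-0.623,-0.021,0.447,-0.073,-21.646,-2.455,15.946
48,0.747,2.711,-3.937,2.054,9.331,-0.310,-0.015,0.444,-0.085,-20.722,-1.814,15.605
49,0.768,2.802,-3.938,2.056,8.907,0.004,-0.009,0.441,-0.095,-19.789,-1.074,15.109
50,0.789,2.889,-3.937,2.098,8.543,0.315,-0.001,0.439,-0.104,-18.849,-0.277,14.519
51,0.810,2.973,-3.932,2.177,8.246,0.627,0.007,0.437,-0.112,-17.898,0.534,13.858
52,0.832,3.055,-3.924,2.292,8.018,0.940,0.015,0.436,-0.119,-16.926,1.334,13.154
53,0.856,3.134,-3.913,2.439,7.860,1.259,0.024,0.435,-0.125,-15.915,2.093,12.424
54,0.881,3.212,-3.899,2.621,7.766,1.589,0.033,0.435,-0.130,-14.843,2.779,11.680
55,0.908,3.290,-3.882,2.839,7.730,1.937,0.041,0.435,-0.135,-13.683,3.336,10.921
56,0.938,3.367,-3.860,3.098,7.736,2.316,0.050,0.437,-0.138,-12.417,3.669,10.142
57,0.971,3.445,-3.835,3.400,7.761,2.737,0.057,0.439,-0.142,-11.053,3.613,9.336
58,1.006,3.522,-3.805,3.742,7.760,3.213,0.065,0.443,-0.145,-9.679,2.928,8.504
59,1.046,3.599,-3.771,4.113,7.666,3.745,0.071,0.447,-0.148,-8.509,1.371,7.668
60,1.089,3.675,-3.730,4.479,7.391,4.311,0.076,0.453,-0.150,-7.855,-1.049,6.892
61,1.135,3.746,-3.685,4.791,6.869,4.860,0.079,0.459,-0.153,-7.934,-3.826,6.272
62,1.184,3.811,-3.634,5.002,6.110,5.323,0.082,0.466,-0.156,-8.669,-6.172,5.896
63,1.234,3.867,-3.579,5.090,5.213,5.647,0.084,0.474,-0.159,-9.788,-7.586,5.799
64,1.285,3.915,-3.521,5.069,4.311,5.819,0.085,0.481,-0.163,,,
# final eef position (m): 0.085 0.481 -0.163


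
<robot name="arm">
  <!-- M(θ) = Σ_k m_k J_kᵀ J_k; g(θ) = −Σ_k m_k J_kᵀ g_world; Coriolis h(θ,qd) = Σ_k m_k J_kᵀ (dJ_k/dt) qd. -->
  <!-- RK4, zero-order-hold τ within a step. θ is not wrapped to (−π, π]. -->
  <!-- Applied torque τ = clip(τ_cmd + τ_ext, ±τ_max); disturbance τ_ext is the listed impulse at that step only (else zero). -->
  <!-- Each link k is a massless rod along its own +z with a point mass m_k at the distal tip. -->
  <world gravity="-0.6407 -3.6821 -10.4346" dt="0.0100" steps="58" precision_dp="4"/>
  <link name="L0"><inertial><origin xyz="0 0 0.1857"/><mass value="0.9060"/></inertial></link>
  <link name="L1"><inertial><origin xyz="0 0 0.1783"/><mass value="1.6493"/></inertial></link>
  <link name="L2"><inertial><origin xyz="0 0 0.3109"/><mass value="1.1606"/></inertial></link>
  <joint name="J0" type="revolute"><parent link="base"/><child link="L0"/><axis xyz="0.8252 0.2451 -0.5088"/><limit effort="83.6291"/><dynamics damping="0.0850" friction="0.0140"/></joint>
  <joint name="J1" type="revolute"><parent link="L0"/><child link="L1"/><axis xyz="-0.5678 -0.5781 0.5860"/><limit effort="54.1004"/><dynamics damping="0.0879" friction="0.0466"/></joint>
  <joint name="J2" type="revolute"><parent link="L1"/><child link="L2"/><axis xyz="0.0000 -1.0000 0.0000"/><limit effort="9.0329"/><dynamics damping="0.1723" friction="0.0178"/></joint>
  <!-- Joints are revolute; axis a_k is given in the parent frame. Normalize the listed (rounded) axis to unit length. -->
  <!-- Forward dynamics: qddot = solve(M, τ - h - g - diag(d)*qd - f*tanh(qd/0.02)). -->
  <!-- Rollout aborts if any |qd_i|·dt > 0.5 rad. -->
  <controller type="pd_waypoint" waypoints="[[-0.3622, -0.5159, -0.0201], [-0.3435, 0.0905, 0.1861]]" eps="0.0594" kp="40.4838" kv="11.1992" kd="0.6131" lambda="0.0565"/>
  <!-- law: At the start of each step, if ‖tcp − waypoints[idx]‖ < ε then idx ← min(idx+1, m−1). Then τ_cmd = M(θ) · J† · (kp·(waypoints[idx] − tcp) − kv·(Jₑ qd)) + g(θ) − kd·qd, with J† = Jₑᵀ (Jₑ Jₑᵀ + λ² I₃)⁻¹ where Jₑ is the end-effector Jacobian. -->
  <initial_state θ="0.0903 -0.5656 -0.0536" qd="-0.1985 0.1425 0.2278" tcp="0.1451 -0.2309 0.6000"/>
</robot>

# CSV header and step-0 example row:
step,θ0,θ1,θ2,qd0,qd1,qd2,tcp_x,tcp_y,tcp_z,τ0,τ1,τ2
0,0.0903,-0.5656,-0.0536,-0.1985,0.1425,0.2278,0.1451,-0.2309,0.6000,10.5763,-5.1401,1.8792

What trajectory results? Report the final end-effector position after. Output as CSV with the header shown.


step,θ0,θ1,θ2,qd0,qd1,qd2,tcp_x,tcp_y,tcp_z,τ0,τ1,τ2
1,0.0870,-0.5709,-0.0464,-0.4495,-1.1724,1.1970,0.1437,-0.2301,0.6006,8.2807,-3.1334,1.3020
2,0.0836,-0.5836,-0.0329,-0.2219,-1.3578,1.4915,0.1416,-0.2312,0.6006,6.2445,-2.0794,1.1906
3,0.0827,-0.5974,-0.0171,0.0296,-1.4136,1.6762,0.1391,-0.2337,0.6001,4.4629,-1.2242,1.1642
4,0.0841,-0.6118,0.0004,0.2579,-1.4541,1.8215,0.1362,-0.2375,0.5991,2.9059,-0.4724,1.1715
5,0.0877,-0.6264,0.0192,0.4686,-1.4779,1.9342,0.1330,-0.2424,0.5977,1.5379,0.1874,1.2047
6,0.0934,-0.6413,0.0389,0.6620,-1.4930,2.0236,0.1296,-0.2483,0.5958,0.3314,0.7712,1.2551
7,0.1009,-0.6562,0.0595,0.8408,-1.5008,2.0945,0.1260,-0.2551,0.5935,-0.7378,1.2891,1.3178
8,0.1101,-0.6712,0.0808,1.0075,-1.5016,2.1502,0.1222,-0.2625,0.5908,-1.6907,1.7495,1.3896
9,0.1210,-0.6862,0.1025,1.1641,-1.4959,2.1933,0.1182,-0.2706,0.5877,-2.5455,2.1600,1.4678
10,0.1333,-0.7012,0.1246,1.3123,-1.4841,2.2260,0.1140,-0.2793,0.5841,-3.3178,2.5272,1.5507
11,0.1472,-0.7159,0.1470,1.4534,-1.4666,2.2498,0.1097,-0.2884,0.5801,-4.0211,2.8570,1.6369
12,0.1624,-0.7305,0.1696,1.5884,-1.4438,2.2661,0.1052,-0.2979,0.5757,-4.6668,3.1547,1.7257
13,0.1789,-0.7448,0.1923,1.7181,-1.4163,2.2758,0.1005,-0.3077,0.5709,-5.2646,3.4247,1.8165
14,0.1967,-0.7589,0.2151,1.8431,-1.3845,2.2798,0.0956,-0.3178,0.5656,-5.8229,3.6709,1.9089
15,0.2157,-0.7726,0.2379,1.9636,-1.3488,2.2785,0.0906,-0.3282,0.5599,-6.3485,3.8968,2.0028
16,0.2359,-0.7859,0.2607,2.0800,-1.3098,2.2724,0.0854,-0.3387,0.5538,-6.8472,4.1053,2.0981
17,0.2572,-0.7988,0.2833,2.1922,-1.2678,2.2618,0.0800,-0.3493,0.5473,-7.3237,4.2989,2.1951
18,0.2797,-0.8113,0.3059,2.3002,-1.2235,2.2470,0.0745,-0.3600,0.5403,-7.7821,4.4798,2.2936
19,0.3032,-0.8234,0.3283,2.4040,-1.1772,2.2279,0.0688,-0.3708,0.5329,-8.2254,4.6497,2.3939
20,0.3277,-0.8349,0.3505,2.5033,-1.1294,2.2049,0.0630,-0.3815,0.5252,-8.6561,4.8102,2.4961
21,0.3532,-0.8460,0.3724,2.5979,-1.0806,2.1779,0.0569,-0.3923,0.5170,-9.0761,4.9626,2.6001
22,0.3796,-0.8566,0.3941,2.6874,-1.0312,2.1469,0.0508,-0.4029,0.5084,-9.4867,5.1079,2.7061
23,0.4068,-0.8668,0.4154,2.7715,-0.9817,2.1122,0.0444,-0.4135,0.4995,-9.8887,5.2471,2.8141
24,0.4349,-0.8764,0.4364,2.8500,-0.9326,2.0737,0.0379,-0.4239,0.4902,-10.2827,5.3807,2.9240
25,0.4638,-0.8855,0.4569,2.9223,-0.8841,2.0315,0.0313,-0.4342,0.4805,-10.6688,5.5094,3.0357
26,0.4933,-0.8942,0.4770,2.9883,-0.8368,1.9857,0.0245,-0.4442,0.4705,-11.0467,5.6334,3.1489
27,0.5235,-0.9024,0.4967,3.0475,-0.7909,1.9366,0.0176,-0.4540,0.4601,-11.4159,5.7530,3.2635
28,0.5542,-0.9101,0.5158,3.0998,-0.7468,1.8842,0.0106,-0.4636,0.4495,-11.7756,5.8682,3.3792
29,0.5854,-0.9174,0.5344,3.1448,-0.7047,1.8289,0.0034,-0.4729,0.4386,-12.1250,5.9792,3.4955
30,0.6170,-0.9243,0.5524,3.1824,-0.6648,1.7708,-0.0038,-0.4819,0.4274,-12.4629,6.0858,3.6121
31,0.6490,-0.9308,0.5698,3.2124,-0.6273,1.7103,-0.0112,-0.4905,0.4159,-12.7880,6.1877,3.7286
32,0.6812,-0.9370,0.5867,3.2348,-0.5922,1.6477,-0.0186,-0.4989,0.4042,-13.0992,6.2847,3.8443
33,0.7136,-0.9428,0.6028,3.2495,-0.5597,1.5834,-0.0261,-0.5068,0.3924,-13.3950,6.3766,3.9589
34,0.7461,-0.9482,0.6184,3.2566,-0.5298,1.5176,-0.0336,-0.5144,0.3804,-13.6741,6.4629,4.0717
35,0.7787,-0.9535,0.6332,3.2563,-0.5023,1.4509,-0.0412,-0.5216,0.3682,-13.9353,6.5432,4.1822
36,0.8112,-0.9584,0.6474,3.2487,-0.4773,1.3837,-0.0489,-0.5284,0.3559,-14.1774,6.6173,4.2899
37,0.8436,-0.9631,0.6610,3.2341,-0.4546,1.3162,-0.0565,-0.5348,0.3436,-14.3993,6.6846,4.3942
38,0.8758,-0.9676,0.6738,3.2127,-0.4340,1.2491,-0.0642,-0.5408,0.3312,-14.6001,6.7448,4.4945
39,0.9078,-0.9718,0.6860,3.1850,-0.4153,1.1825,-0.0719,-0.5463,0.3188,-14.7790,6.7975,4.5904
40,0.9394,-0.9759,0.6975,3.1512,-0.3985,1.1170,-0.0795,-0.5515,0.3064,-14.9354,6.8425,4.6815
41,0.9708,-0.9799,0.7084,3.1119,-0.3832,1.0528,-0.0871,-0.5562,0.2941,-15.0689,6.8796,4.7672
42,1.0016,-0.9837,0.7186,3.0675,-0.3692,0.9903,-0.0947,-0.5605,0.2818,-15.1793,6.9084,4.8473
43,1.0321,-0.9873,0.7282,3.0183,-0.3564,0.9298,-0.1022,-0.5644,0.2696,-15.2666,6.9289,4.9215
44,1.0620,-0.9909,0.7372,2.9650,-0.3445,0.8715,-0.1097,-0.5679,0.2576,-15.3311,6.9411,4.9895
45,1.0913,-0.9943,0.7457,2.9080,-0.3334,0.8156,-0.1171,-0.5710,0.2457,-15.3730,6.9449,5.0510
46,1.1201,-0.9976,0.7536,2.8478,-0.3228,0.7624,-0.1243,-0.5738,0.2339,-15.3930,6.9404,5.1061
47,1.1483,-1.0008,0.7610,2.7848,-0.3126,0.7120,-0.1315,-0.5762,0.2224,-15.3917,6.9279,5.1547
48,1.1758,-1.0039,0.7678,2.7195,-0.3027,0.6644,-0.1386,-0.5782,0.2111,-15.3701,6.9075,5.1967
49,1.2027,-1.0069,0.7743,2.6524,-0.2929,0.6197,-0.1456,-0.5799,0.2000,-15.3290,6.8794,5.2323
50,1.2288,-1.0098,0.7803,2.5838,-0.2831,0.5780,-0.1524,-0.5812,0.1891,-15.2695,6.8441,5.2615
51,1.2543,-1.0126,0.7859,2.5141,-0.2733,0.5392,-0.1591,-0.5823,0.1786,-15.1927,6.8019,5.2845
52,1.2791,-1.0152,0.7911,2.4437,-0.2634,0.5033,-0.1657,-0.5831,0.1683,-15.1000,6.7532,5.3016
53,1.3032,-1.0178,0.7960,2.3729,-0.2533,0.4703,-0.1721,-0.5836,0.1583,-14.9925,6.6985,5.3129
54,1.3266,-1.0203,0.8005,2.3021,-0.2430,0.4401,-0.1784,-0.5839,0.1486,-14.8716,6.6383,5.3188
55,1.3492,-1.0227,0.8048,2.2315,-0.2324,0.4125,-0.1845,-0.5839,0.1392,-14.7384,6.5730,5.3196
56,1.3712,-1.0250,0.8088,2.1614,-0.2216,0.3875,-0.1905,-0.5838,0.1301,-14.5944,6.5032,5.3156
57,1.3925,-1.0272,0.8126,2.0919,-0.2106,0.3649,-0.1963,-0.5834,0.1213,-14.4407,6.4294,5.3072
58,1.4130,-1.0292,0.8161,2.0233,-0.1994,0.3446,-0.2019,-0.5828,0.1128,,,
# final tcp position (m): -0.2019 -0.5828 0.1128


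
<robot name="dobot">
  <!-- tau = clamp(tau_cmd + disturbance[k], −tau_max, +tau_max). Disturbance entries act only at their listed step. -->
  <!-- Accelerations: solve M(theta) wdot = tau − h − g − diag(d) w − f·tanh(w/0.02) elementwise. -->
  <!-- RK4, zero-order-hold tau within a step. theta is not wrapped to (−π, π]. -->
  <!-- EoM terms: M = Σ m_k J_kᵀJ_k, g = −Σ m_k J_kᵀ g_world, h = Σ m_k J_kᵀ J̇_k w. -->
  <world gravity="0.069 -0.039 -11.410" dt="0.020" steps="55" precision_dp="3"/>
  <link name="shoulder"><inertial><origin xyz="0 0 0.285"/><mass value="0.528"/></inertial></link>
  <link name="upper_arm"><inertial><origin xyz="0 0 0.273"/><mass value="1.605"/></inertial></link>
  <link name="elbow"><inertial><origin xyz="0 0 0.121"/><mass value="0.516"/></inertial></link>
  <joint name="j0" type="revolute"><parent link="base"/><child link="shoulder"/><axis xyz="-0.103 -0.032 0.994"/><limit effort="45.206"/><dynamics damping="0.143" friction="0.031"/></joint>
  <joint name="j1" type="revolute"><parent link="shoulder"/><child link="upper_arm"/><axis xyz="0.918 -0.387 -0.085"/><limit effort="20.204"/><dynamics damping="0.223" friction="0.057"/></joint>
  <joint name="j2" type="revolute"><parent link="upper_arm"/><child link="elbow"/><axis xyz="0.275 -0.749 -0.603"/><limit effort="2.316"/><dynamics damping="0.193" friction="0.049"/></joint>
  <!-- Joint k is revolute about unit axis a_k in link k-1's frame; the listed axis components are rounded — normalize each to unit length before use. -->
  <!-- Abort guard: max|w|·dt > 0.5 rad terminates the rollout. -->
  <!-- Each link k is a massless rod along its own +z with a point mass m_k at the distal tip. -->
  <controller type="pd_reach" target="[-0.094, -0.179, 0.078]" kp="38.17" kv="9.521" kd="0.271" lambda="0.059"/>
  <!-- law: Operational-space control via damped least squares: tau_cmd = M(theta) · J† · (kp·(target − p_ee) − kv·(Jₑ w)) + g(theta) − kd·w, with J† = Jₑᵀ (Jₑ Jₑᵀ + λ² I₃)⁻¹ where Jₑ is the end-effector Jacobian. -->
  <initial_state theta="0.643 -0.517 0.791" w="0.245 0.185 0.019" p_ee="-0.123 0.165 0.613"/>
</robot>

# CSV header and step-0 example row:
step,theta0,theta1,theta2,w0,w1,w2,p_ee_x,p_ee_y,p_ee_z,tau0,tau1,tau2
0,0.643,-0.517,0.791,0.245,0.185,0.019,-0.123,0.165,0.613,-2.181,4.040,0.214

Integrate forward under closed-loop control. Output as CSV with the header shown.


step,theta0,theta1,theta2,w0,w1,w2,p_ee_x,p_ee_y,p_ee_z,tau0,tau1,tau2
1,0.640,-0.514,0.816,-0.517,0.089,2.019,-0.124,0.163,0.612,-1.937,4.176,-0.348
2,0.627,-0.512,0.841,-0.763,0.133,0.758,-0.123,0.161,0.612,-1.554,4.235,0.054
3,0.608,-0.510,0.865,-1.140,0.132,1.482,-0.121,0.160,0.612,-1.423,4.339,-0.149
4,0.583,-0.506,0.889,-1.321,0.181,1.038,-0.118,0.159,0.612,-1.257,4.406,-0.008
5,0.555,-0.502,0.913,-1.539,0.223,1.290,-0.114,0.158,0.612,-1.187,4.489,-0.081
6,0.523,-0.497,0.937,-1.685,0.288,1.141,-0.110,0.157,0.612,-1.112,4.552,-0.038
7,0.487,-0.491,0.961,-1.842,0.357,1.225,-0.105,0.155,0.612,-1.071,4.616,-0.067
8,0.449,-0.483,0.984,-1.978,0.439,1.176,-0.100,0.153,0.613,-1.030,4.666,-0.059
9,0.408,-0.473,1.008,-2.122,0.528,1.199,-0.094,0.151,0.614,-0.999,4.712,-0.074
10,0.364,-0.462,1.032,-2.265,0.627,1.178,-0.088,0.147,0.615,-0.967,4.748,-0.078
11,0.318,-0.448,1.055,-2.421,0.734,1.176,-0.082,0.143,0.616,-0.935,4.777,-0.089
12,0.268,-0.432,1.078,-2.588,0.850,1.156,-0.076,0.139,0.617,-0.898,4.797,-0.097
13,0.214,-0.414,1.101,-2.774,0.974,1.137,-0.071,0.133,0.619,-0.856,4.810,-0.106
14,0.157,-0.393,1.123,-2.982,1.105,1.106,-0.065,0.126,0.620,-0.806,4.814,-0.113
15,0.095,-0.370,1.145,-3.217,1.244,1.068,-0.059,0.119,0.622,-0.745,4.810,-0.120
16,0.028,-0.343,1.166,-3.484,1.390,1.016,-0.055,0.110,0.624,-0.672,4.797,-0.124
17,-0.045,-0.314,1.185,-3.784,1.542,0.950,-0.050,0.100,0.626,-0.583,4.772,-0.126
18,-0.124,-0.282,1.203,-4.120,1.702,0.865,-0.047,0.090,0.627,-0.474,4.729,-0.124
19,-0.209,-0.246,1.220,-4.483,1.870,0.756,-0.045,0.079,0.629,-0.338,4.654,-0.117
20,-0.303,-0.207,1.233,-4.848,2.048,0.617,-0.045,0.067,0.630,-0.171,4.512,-0.102
21,-0.402,-0.164,1.244,-5.149,2.241,0.442,-0.047,0.055,0.631,0.033,4.226,-0.077
22,-0.506,-0.117,1.251,-5.234,2.458,0.236,-0.052,0.043,0.631,0.269,3.621,-0.042
23,-0.607,-0.066,1.253,-4.792,2.706,0.047,-0.060,0.033,0.631,0.497,2.365,-0.007
24,-0.691,-0.009,1.254,-3.362,2.971,0.190,-0.073,0.024,0.629,0.591,0.071,-0.067
25,-0.736,0.052,1.258,-1.066,3.120,0.313,-0.089,0.016,0.626,0.440,-2.888,-0.113
26,-0.746,0.112,1.265,0.079,2.909,0.466,-0.107,0.009,0.621,0.373,-4.610,-0.179
27,-0.745,0.165,1.271,0.115,2.468,0.268,-0.122,0.003,0.616,0.449,-4.848,-0.154
28,-0.741,0.211,1.277,0.307,2.062,0.355,-0.136,-0.002,0.611,0.456,-4.566,-0.207
29,-0.734,0.248,1.283,0.440,1.722,0.299,-0.147,-0.007,0.606,0.469,-4.089,-0.208
30,-0.722,0.280,1.290,0.644,1.476,0.359,-0.156,-0.011,0.602,0.462,-3.648,-0.235
31,-0.708,0.308,1.297,0.781,1.302,0.322,-0.163,-0.015,0.598,0.467,-3.267,-0.228
32,-0.691,0.333,1.304,0.939,1.197,0.361,-0.170,-0.019,0.593,0.465,-2.981,-0.239
33,-0.671,0.356,1.311,1.051,1.141,0.338,-0.176,-0.024,0.590,0.472,-2.763,-0.229
34,-0.648,0.379,1.319,1.163,1.128,0.361,-0.182,-0.029,0.586,0.479,-2.616,-0.231
35,-0.624,0.402,1.326,1.245,1.147,0.348,-0.187,-0.034,0.581,0.494,-2.520,-0.221
36,-0.598,0.425,1.333,1.321,1.193,0.361,-0.192,-0.040,0.577,0.512,-2.472,-0.218
37,-0.571,0.450,1.340,1.377,1.259,0.354,-0.198,-0.046,0.572,0.535,-2.463,-0.207
38,-0.543,0.476,1.348,1.426,1.343,0.359,-0.203,-0.053,0.567,0.561,-2.490,-0.198
39,-0.514,0.504,1.355,1.461,1.439,0.352,-0.208,-0.061,0.562,0.592,-2.549,-0.185
40,-0.485,0.533,1.362,1.487,1.545,0.350,-0.213,-0.069,0.556,0.624,-2.639,-0.172
41,-0.455,0.565,1.369,1.504,1.657,0.341,-0.218,-0.077,0.549,0.658,-2.758,-0.156
42,-0.424,0.600,1.376,1.514,1.774,0.331,-0.222,-0.087,0.541,0.693,-2.905,-0.139
43,-0.394,0.636,1.383,1.516,1.893,0.316,-0.227,-0.097,0.533,0.726,-3.078,-0.119
44,-0.364,0.675,1.390,1.511,2.012,0.299,-0.231,-0.107,0.524,0.757,-3.275,-0.098
45,-0.333,0.717,1.396,1.502,2.127,0.278,-0.235,-0.118,0.515,0.785,-3.493,-0.075
46,-0.304,0.760,1.401,1.488,2.237,0.255,-0.239,-0.129,0.504,0.809,-3.731,-0.050
47,-0.274,0.806,1.406,1.470,2.340,0.228,-0.242,-0.141,0.493,0.827,-3.984,-0.024
48,-0.245,0.854,1.411,1.450,2.434,0.199,-0.245,-0.152,0.481,0.840,-4.248,0.004
49,-0.216,0.903,1.415,1.427,2.517,0.169,-0.247,-0.164,0.468,0.846,-4.519,0.032
50,-0.188,0.954,1.418,1.404,2.588,0.139,-0.248,-0.175,0.454,0.846,-4.793,0.061
51,-0.160,1.007,1.421,1.381,2.646,0.108,-0.249,-0.186,0.439,0.840,-5.064,0.090
52,-0.132,1.060,1.423,1.357,2.690,0.077,-0.249,-0.197,0.424,0.828,-5.328,0.119
53,-0.105,1.114,1.424,1.334,2.720,0.049,-0.249,-0.207,0.409,0.811,-5.581,0.148
54,-0.079,1.169,1.425,1.311,2.735,0.027,-0.248,-0.217,0.393,0.789,-5.818,0.174
55,-0.053,1.223,1.427,1.293,2.739,0.046,-0.246,-0.226,0.376,,,


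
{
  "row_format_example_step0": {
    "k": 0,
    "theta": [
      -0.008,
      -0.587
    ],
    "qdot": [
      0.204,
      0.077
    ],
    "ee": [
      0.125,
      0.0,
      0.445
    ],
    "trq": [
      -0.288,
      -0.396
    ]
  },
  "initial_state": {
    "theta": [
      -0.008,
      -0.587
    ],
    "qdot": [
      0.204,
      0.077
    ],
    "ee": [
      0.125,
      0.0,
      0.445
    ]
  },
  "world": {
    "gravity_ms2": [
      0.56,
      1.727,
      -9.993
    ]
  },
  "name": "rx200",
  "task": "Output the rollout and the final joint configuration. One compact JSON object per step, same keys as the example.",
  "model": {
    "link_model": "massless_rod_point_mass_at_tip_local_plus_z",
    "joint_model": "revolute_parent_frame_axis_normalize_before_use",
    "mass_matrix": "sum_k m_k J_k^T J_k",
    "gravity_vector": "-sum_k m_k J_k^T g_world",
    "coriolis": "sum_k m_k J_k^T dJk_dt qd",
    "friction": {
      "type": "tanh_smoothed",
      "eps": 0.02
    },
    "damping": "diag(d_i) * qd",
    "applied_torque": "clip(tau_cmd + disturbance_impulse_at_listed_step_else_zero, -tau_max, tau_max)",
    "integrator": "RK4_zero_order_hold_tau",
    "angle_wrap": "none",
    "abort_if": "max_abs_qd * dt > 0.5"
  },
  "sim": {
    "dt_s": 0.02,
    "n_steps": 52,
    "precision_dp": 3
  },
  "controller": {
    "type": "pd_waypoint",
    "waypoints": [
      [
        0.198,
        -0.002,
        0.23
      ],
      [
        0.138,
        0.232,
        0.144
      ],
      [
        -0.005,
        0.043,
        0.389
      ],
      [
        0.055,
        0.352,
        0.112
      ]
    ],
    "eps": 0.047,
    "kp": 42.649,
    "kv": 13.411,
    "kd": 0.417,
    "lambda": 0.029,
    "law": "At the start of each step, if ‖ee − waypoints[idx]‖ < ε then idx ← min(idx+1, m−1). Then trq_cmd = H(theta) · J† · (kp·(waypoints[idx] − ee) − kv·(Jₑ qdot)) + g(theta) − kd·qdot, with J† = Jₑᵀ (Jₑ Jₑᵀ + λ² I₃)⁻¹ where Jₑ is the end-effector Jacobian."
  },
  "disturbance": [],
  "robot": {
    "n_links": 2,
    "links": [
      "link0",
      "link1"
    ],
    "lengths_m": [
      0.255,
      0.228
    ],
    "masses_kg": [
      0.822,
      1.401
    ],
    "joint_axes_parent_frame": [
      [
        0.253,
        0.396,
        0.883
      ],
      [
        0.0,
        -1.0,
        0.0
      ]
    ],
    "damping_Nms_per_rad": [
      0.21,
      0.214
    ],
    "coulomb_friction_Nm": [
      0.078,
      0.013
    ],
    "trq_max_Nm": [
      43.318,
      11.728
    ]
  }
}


{"k":1,"theta":[-0.018,-0.602],"qdot":[-1.01,-1.437],"ee":[0.126,-0.0,0.444],"trq":[-0.031,0.817]}
{"k":2,"theta":[-0.033,-0.629],"qdot":[-0.545,-1.312],"ee":[0.128,-0.0,0.441],"trq":[-0.459,1.044]}
{"k":3,"theta":[-0.043,-0.657],"qdot":[-0.467,-1.432],"ee":[0.132,-0.0,0.438],"trq":[-0.632,1.338]}
{"k":4,"theta":[-0.051,-0.685],"qdot":[-0.357,-1.458],"ee":[0.136,-0.001,0.434],"trq":[-0.775,1.538]}
{"k":5,"theta":[-0.057,-0.715],"qdot":[-0.273,-1.466],"ee":[0.14,-0.001,0.431],"trq":[-0.878,1.7]}
{"k":6,"theta":[-0.062,-0.744],"qdot":[-0.203,-1.457],"ee":[0.144,-0.002,0.426],"trq":[-0.958,1.832]}
{"k":7,"theta":[-0.065,-0.773],"qdot":[-0.145,-1.438],"ee":[0.148,-0.002,0.422],"trq":[-1.025,1.945]}
{"k":8,"theta":[-0.068,-0.801],"qdot":[-0.096,-1.414],"ee":[0.152,-0.002,0.418],"trq":[-1.082,2.045]}
{"k":9,"theta":[-0.069,-0.829],"qdot":[-0.057,-1.386],"ee":[0.157,-0.003,0.414],"trq":[-1.132,2.134]}
{"k":10,"theta":[-0.07,-0.856],"qdot":[-0.027,-1.358],"ee":[0.161,-0.003,0.409],"trq":[-1.176,2.217]}
{"k":11,"theta":[-0.07,-0.883],"qdot":[-0.02,-1.34],"ee":[0.165,-0.003,0.404],"trq":[-1.203,2.296]}
{"k":12,"theta":[-0.071,-0.91],"qdot":[-0.018,-1.319],"ee":[0.169,-0.004,0.4],"trq":[-1.225,2.367]}
{"k":13,"theta":[-0.071,-0.936],"qdot":[-0.011,-1.291],"ee":[0.172,-0.004,0.395],"trq":[-1.249,2.429]}
{"k":14,"theta":[-0.071,-0.961],"qdot":[-0.005,-1.26],"ee":[0.176,-0.004,0.391],"trq":[-1.273,2.486]}
{"k":15,"theta":[-0.071,-0.986],"qdot":[-0.001,-1.23],"ee":[0.179,-0.005,0.386],"trq":[-1.294,2.539]}
{"k":16,"theta":[-0.071,-1.01],"qdot":[0.001,-1.2],"ee":[0.182,-0.005,0.382],"trq":[-1.313,2.588]}
{"k":17,"theta":[-0.07,-1.034],"qdot":[0.003,-1.168],"ee":[0.185,-0.005,0.377],"trq":[-1.332,2.634]}
{"k":18,"theta":[-0.07,-1.057],"qdot":[0.005,-1.137],"ee":[0.188,-0.005,0.373],"trq":[-1.35,2.676]}
{"k":19,"theta":[-0.07,-1.079],"qdot":[0.006,-1.105],"ee":[0.191,-0.006,0.368],"trq":[-1.367,2.715]}
{"k":20,"theta":[-0.07,-1.101],"qdot":[0.007,-1.074],"ee":[0.193,-0.006,0.364],"trq":[-1.384,2.752]}
{"k":21,"theta":[-0.07,-1.122],"qdot":[0.008,-1.043],"ee":[0.195,-0.006,0.36],"trq":[-1.4,2.786]}
{"k":22,"theta":[-0.07,-1.142],"qdot":[0.008,-1.012],"ee":[0.197,-0.006,0.355],"trq":[-1.414,2.817]}
{"k":23,"theta":[-0.069,-1.162],"qdot":[0.009,-0.981],"ee":[0.199,-0.006,0.351],"trq":[-1.428,2.846]}
{"k":24,"theta":[-0.069,-1.182],"qdot":[0.009,-0.951],"ee":[0.201,-0.007,0.347],"trq":[-1.442,2.873]}
{"k":25,"theta":[-0.069,-1.2],"qdot":[0.008,-0.922],"ee":[0.203,-0.007,0.343],"trq":[-1.454,2.898]}
{"k":26,"theta":[-0.069,-1.218],"qdot":[0.008,-0.893],"ee":[0.205,-0.007,0.339],"trq":[-1.466,2.921]}
{"k":27,"theta":[-0.069,-1.236],"qdot":[0.008,-0.864],"ee":[0.206,-0.007,0.336],"trq":[-1.477,2.943]}
{"k":28,"theta":[-0.069,-1.253],"qdot":[0.007,-0.837],"ee":[0.207,-0.007,0.332],"trq":[-1.487,2.962]}
{"k":29,"theta":[-0.068,-1.269],"qdot":[0.007,-0.809],"ee":[0.209,-0.007,0.329],"trq":[-1.497,2.98]}
{"k":30,"theta":[-0.068,-1.285],"qdot":[0.007,-0.783],"ee":[0.21,-0.007,0.325],"trq":[-1.506,2.997]}
{"k":31,"theta":[-0.068,-1.301],"qdot":[0.006,-0.757],"ee":[0.211,-0.007,0.322],"trq":[-1.515,3.012]}
{"k":32,"theta":[-0.068,-1.316],"qdot":[0.005,-0.731],"ee":[0.212,-0.008,0.318],"trq":[-1.523,3.026]}
{"k":33,"theta":[-0.068,-1.33],"qdot":[0.005,-0.707],"ee":[0.213,-0.008,0.315],"trq":[-1.531,3.039]}
{"k":34,"theta":[-0.068,-1.344],"qdot":[0.004,-0.683],"ee":[0.214,-0.008,0.312],"trq":[-1.538,3.051]}
{"k":35,"theta":[-0.068,-1.357],"qdot":[0.004,-0.659],"ee":[0.214,-0.008,0.309],"trq":[-1.544,3.061]}
{"k":36,"theta":[-0.068,-1.37],"qdot":[0.003,-0.637],"ee":[0.215,-0.008,0.306],"trq":[-1.55,3.071]}
{"k":37,"theta":[-0.068,-1.383],"qdot":[0.003,-0.615],"ee":[0.216,-0.008,0.304],"trq":[-1.556,3.08]}
{"k":38,"theta":[-0.068,-1.395],"qdot":[0.002,-0.593],"ee":[0.216,-0.008,0.301],"trq":[-1.561,3.088]}
{"k":39,"theta":[-0.068,-1.407],"qdot":[0.001,-0.573],"ee":[0.217,-0.008,0.298],"trq":[-1.566,3.095]}
{"k":40,"theta":[-0.068,-1.418],"qdot":[0.001,-0.552],"ee":[0.217,-0.008,0.296],"trq":[-1.571,3.102]}
{"k":41,"theta":[-0.068,-1.429],"qdot":[0.0,-0.533],"ee":[0.218,-0.008,0.293],"trq":[-1.575,3.108]}
{"k":42,"theta":[-0.068,-1.439],"qdot":[-0.0,-0.514],"ee":[0.218,-0.008,0.291],"trq":[-1.579,3.113]}
{"k":43,"theta":[-0.068,-1.449],"qdot":[-0.001,-0.496],"ee":[0.218,-0.008,0.289],"trq":[-1.583,3.118]}
{"k":44,"theta":[-0.068,-1.459],"qdot":[-0.001,-0.478],"ee":[0.219,-0.008,0.286],"trq":[-1.586,3.123]}
{"k":45,"theta":[-0.068,-1.468],"qdot":[-0.002,-0.461],"ee":[0.219,-0.009,0.284],"trq":[-1.59,3.127]}
{"k":46,"theta":[-0.068,-1.477],"qdot":[-0.002,-0.445],"ee":[0.219,-0.009,0.282],"trq":[-1.593,3.13]}
{"k":47,"theta":[-0.068,-1.486],"qdot":[-0.003,-0.429],"ee":[0.219,-0.009,0.28],"trq":[-1.595,3.133]}
{"k":48,"theta":[-0.068,-1.495],"qdot":[-0.003,-0.413],"ee":[0.22,-0.009,0.278],"trq":[-1.598,3.136]}
{"k":49,"theta":[-0.068,-1.503],"qdot":[-0.004,-0.399],"ee":[0.22,-0.009,0.277],"trq":[-1.6,3.139]}
{"k":50,"theta":[-0.068,-1.51],"qdot":[-0.004,-0.384],"ee":[0.22,-0.009,0.275],"trq":[-1.602,3.141]}
{"k":51,"theta":[-0.068,-1.518],"qdot":[-0.004,-0.37],"ee":[0.22,-0.009,0.273],"trq":[-1.604,3.143]}
{"k":52,"theta":[-0.068,-1.525],"qdot":[-0.005,-0.357],"ee":[0.22,-0.009,0.271]}
{"summary": "final theta (rad): -0.068 -1.525"}


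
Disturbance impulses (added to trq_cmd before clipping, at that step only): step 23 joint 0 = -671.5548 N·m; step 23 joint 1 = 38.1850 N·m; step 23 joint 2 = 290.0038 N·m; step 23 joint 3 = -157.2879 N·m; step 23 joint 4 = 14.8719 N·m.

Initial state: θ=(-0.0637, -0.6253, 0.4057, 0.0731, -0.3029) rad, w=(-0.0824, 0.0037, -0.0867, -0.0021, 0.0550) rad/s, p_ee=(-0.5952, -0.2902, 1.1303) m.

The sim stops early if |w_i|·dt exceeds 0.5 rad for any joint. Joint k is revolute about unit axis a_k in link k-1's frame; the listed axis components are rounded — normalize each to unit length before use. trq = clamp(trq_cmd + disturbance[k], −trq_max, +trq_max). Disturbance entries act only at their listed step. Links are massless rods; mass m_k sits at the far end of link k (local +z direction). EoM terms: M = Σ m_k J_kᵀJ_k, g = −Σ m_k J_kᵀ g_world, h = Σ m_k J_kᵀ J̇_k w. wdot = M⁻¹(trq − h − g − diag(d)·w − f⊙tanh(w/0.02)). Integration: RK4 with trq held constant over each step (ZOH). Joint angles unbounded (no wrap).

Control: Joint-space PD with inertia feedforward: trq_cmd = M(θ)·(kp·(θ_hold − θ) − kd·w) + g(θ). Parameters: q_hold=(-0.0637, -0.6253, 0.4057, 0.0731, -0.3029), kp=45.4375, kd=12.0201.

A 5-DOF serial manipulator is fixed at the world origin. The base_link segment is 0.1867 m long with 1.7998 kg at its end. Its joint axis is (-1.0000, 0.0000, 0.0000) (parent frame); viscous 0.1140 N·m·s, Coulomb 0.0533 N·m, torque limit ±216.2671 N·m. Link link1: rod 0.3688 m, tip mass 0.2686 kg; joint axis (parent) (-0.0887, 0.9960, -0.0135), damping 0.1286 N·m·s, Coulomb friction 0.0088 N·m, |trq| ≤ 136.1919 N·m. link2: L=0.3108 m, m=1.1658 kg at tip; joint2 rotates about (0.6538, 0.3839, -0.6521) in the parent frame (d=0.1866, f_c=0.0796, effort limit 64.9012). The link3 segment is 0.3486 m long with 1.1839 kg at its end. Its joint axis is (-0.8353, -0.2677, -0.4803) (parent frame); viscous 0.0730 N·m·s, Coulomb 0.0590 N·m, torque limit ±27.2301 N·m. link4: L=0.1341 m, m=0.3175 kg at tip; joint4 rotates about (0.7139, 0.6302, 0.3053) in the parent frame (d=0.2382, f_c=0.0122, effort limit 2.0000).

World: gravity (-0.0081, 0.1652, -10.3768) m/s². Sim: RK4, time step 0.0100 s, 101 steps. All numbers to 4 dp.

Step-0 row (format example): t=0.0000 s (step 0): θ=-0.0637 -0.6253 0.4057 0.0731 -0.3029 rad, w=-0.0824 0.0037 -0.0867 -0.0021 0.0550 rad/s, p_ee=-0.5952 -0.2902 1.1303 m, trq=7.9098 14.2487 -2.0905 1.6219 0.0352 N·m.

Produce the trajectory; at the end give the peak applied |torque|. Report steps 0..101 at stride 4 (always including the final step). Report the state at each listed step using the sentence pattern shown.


t=0.0400 s (step 4): θ=-0.0656 -0.6255 0.4049 0.0736 -0.3027 rad, w=-0.0295 -0.0056 -0.0046 0.0005 -0.0086 rad/s, p_ee=-0.5956 -0.2918 1.1297 m, trq=7.4661 14.0944 -1.9658 1.5539 0.0419 N·m.
t=0.0800 s (step 8): θ=-0.0664 -0.6257 0.4050 0.0737 -0.3027 rad, w=-0.0125 -0.0030 -0.0019 -0.0068 -0.0071 rad/s, p_ee=-0.5958 -0.2927 1.1294 m, trq=7.1322 13.9781 -1.8546 1.4903 0.0462 N·m.
t=0.1200 s (step 12): θ=-0.0666 -0.6258 0.4052 0.0737 -0.3026 rad, w=-0.0039 -0.0006 -0.0033 -0.0070 -0.0067 rad/s, p_ee=-0.5959 -0.2931 1.1292 m, trq=6.8905 13.8923 -1.7713 1.4403 0.0498 N·m.
t=0.1600 s (step 16): θ=-0.0666 -0.6259 0.4054 0.0738 -0.3025 rad, w=0.0008 0.0011 -0.0048 -0.0062 -0.0069 rad/s, p_ee=-0.5959 -0.2931 1.1292 m, trq=6.7185 13.8301 -1.7118 1.4040 0.0524 N·m.
t=0.2000 s (step 20): θ=-0.0665 -0.6259 0.4054 0.0738 -0.3023 rad, w=0.0034 0.0021 -0.0058 -0.0055 -0.0071 rad/s, p_ee=-0.5958 -0.2930 1.1293 m, trq=6.5975 13.7857 -1.6701 1.3785 0.0542 N·m.
t=0.2400 s (step 24): θ=-0.0859 -0.6164 0.3618 0.0604 -0.3070 rad, w=-3.9211 1.8992 -8.7899 -2.6637 -0.7692 rad/s, p_ee=-0.5973 -0.2957 1.1302 m, trq=33.9905 8.9116 -9.7591 4.7804 -0.1887 N·m.
t=0.2800 s (step 28): θ=-0.1959 -0.5608 0.1281 0.0149 -0.3069 rad, w=-1.7198 0.8907 -3.1786 0.0582 0.1384 rad/s, p_ee=-0.6007 -0.3128 1.1327 m, trq=27.1512 9.5509 -6.8682 3.3265 -0.0611 N·m.
t=0.3200 s (step 32): θ=-0.2388 -0.5389 0.0615 0.0329 -0.3055 rad, w=-0.5701 0.2809 -0.5927 0.6140 -0.0087 rad/s, p_ee=-0.5983 -0.3193 1.1328 m, trq=21.5635 10.6491 -4.6121 2.4333 0.0115 N·m.
t=0.3600 s (step 36): θ=-0.2498 -0.5336 0.0568 0.0535 -0.3061 rad, w=-0.0706 0.0440 0.0930 0.2948 -0.0153 rad/s, p_ee=-0.5957 -0.3209 1.1334 m, trq=16.9892 11.4320 -2.9826 1.8220 0.0460 N·m.
t=0.4000 s (step 40): θ=-0.2479 -0.5335 0.0621 0.0567 -0.3063 rad, w=0.1522 -0.0406 0.2064 -0.0508 0.0076 rad/s, p_ee=-0.5944 -0.3202 1.1343 m, trq=13.5252 11.9644 -1.7966 1.3630 0.0707 N·m.
t=0.4400 s (step 44): θ=-0.2390 -0.5364 0.0733 0.0524 -0.3060 rad, w=0.2817 -0.0983 0.3285 -0.1588 0.0101 rad/s, p_ee=-0.5940 -0.3177 1.1355 m, trq=10.9651 12.3304 -0.9816 1.0136 0.0920 N·m.
t=0.4800 s (step 48): θ=-0.2264 -0.5409 0.0871 0.0445 -0.3055 rad, w=0.3363 -0.1225 0.3573 -0.2279 0.0107 rad/s, p_ee=-0.5941 -0.3140 1.1366 m, trq=9.1274 12.5986 -0.4442 0.7838 0.1060 N·m.
t=0.5200 s (step 52): θ=-0.2127 -0.5460 0.1013 0.0347 -0.3051 rad, w=0.3484 -0.1307 0.3537 -0.2543 0.0106 rad/s, p_ee=-0.5946 -0.3099 1.1376 m, trq=7.8562 12.8089 -0.1110 0.6428 0.1146 N·m.
t=0.5600 s (step 56): θ=-0.1989 -0.5512 0.1151 0.0245 -0.3047 rad, w=0.3362 -0.1306 0.3384 -0.2500 0.0101 rad/s, p_ee=-0.5953 -0.3058 1.1382 m, trq=7.0129 12.9825 0.0747 0.5667 0.1193 N·m.
t=0.6000 s (step 60): θ=-0.1860 -0.5563 0.1281 0.0149 -0.3043 rad, w=0.3108 -0.1258 0.3193 -0.2269 0.0094 rad/s, p_ee=-0.5962 -0.3019 1.1386 m, trq=6.4835 13.1304 0.1565 0.5368 0.1210 N·m.
t=0.6400 s (step 64): θ=-0.1742 -0.5612 0.1405 0.0064 -0.3039 rad, w=0.2792 -0.1185 0.2994 -0.1944 0.0086 rad/s, p_ee=-0.5971 -0.2986 1.1387 m, trq=6.1775 13.2576 0.1672 0.5384 0.1208 N·m.
t=0.6800 s (step 68): θ=-0.1637 -0.5658 0.1520 -0.0007 -0.3036 rad, w=0.2458 -0.1100 0.2799 -0.1584 0.0079 rad/s, p_ee=-0.5979 -0.2958 1.1386 m, trq=6.0254 13.3668 0.1315 0.5605 0.1192 N·m.
t=0.7200 s (step 72): θ=-0.1546 -0.5700 0.1628 -0.0063 -0.3033 rad, w=0.2133 -0.1009 0.2614 -0.1229 0.0072 rad/s, p_ee=-0.5988 -0.2935 1.1384 m, trq=5.9753 13.4592 0.0672 0.5948 0.1167 N·m.
t=0.7600 s (step 76): θ=-0.1467 -0.5738 0.1728 -0.0106 -0.3030 rad, w=0.1831 -0.0918 0.2440 -0.0900 0.0067 rad/s, p_ee=-0.5996 -0.2916 1.1380 m, trq=5.9891 13.5360 -0.0127 0.6354 0.1138 N·m.
t=0.8000 s (step 80): θ=-0.1399 -0.5773 0.1822 -0.0136 -0.3028 rad, w=0.1561 -0.0830 0.2278 -0.0608 0.0062 rad/s, p_ee=-0.6003 -0.2903 1.1376 m, trq=6.0400 13.5982 -0.0992 0.6783 0.1107 N·m.
t=0.8400 s (step 84): θ=-0.1341 -0.5804 0.1910 -0.0156 -0.3026 rad, w=0.1323 -0.0744 0.2112 -0.0373 0.0055 rad/s, p_ee=-0.6010 -0.2893 1.1371 m, trq=6.1093 13.6473 -0.1863 0.7211 0.1075 N·m.
t=0.8800 s (step 88): θ=-0.1293 -0.5832 0.1990 -0.0168 -0.3024 rad, w=0.1109 -0.0656 0.1902 -0.0241 0.0045 rad/s, p_ee=-0.6015 -0.2886 1.1366 m, trq=6.1849 13.6848 -0.2702 0.7633 0.1043 N·m.
t=0.9200 s (step 92): θ=-0.1252 -0.5857 0.2061 -0.0177 -0.3022 rad, w=0.0925 -0.0572 0.1675 -0.0186 0.0039 rad/s, p_ee=-0.6020 -0.2883 1.1361 m, trq=6.2591 13.7121 -0.3482 0.8036 0.1011 N·m.
t=0.9600 s (step 96): θ=-0.1219 -0.5878 0.2123 -0.0184 -0.3021 rad, w=0.0772 -0.0497 0.1473 -0.0153 0.0036 rad/s, p_ee=-0.6024 -0.2881 1.1356 m, trq=6.3272 13.7310 -0.4190 0.8404 0.0981 N·m.
t=1.0000 s (step 100): θ=-0.1190 -0.5897 0.2178 -0.0190 -0.3021 rad, w=0.0647 -0.0431 0.1299 -0.0130 0.0033 rad/s, p_ee=-0.6027 -0.2882 1.1351 m, trq=6.3867 13.7433 -0.4820 0.8731 0.0954 N·m.
t=1.0100 s (step 101): θ=-0.1184 -0.5901 0.2191 -0.0191 -0.3020 rad, w=0.0619 -0.0416 0.1259 -0.0125 0.0032 rad/s, p_ee=-0.6028 -0.2882 1.1350 m.
max |trq| (N·m): 216.2671
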